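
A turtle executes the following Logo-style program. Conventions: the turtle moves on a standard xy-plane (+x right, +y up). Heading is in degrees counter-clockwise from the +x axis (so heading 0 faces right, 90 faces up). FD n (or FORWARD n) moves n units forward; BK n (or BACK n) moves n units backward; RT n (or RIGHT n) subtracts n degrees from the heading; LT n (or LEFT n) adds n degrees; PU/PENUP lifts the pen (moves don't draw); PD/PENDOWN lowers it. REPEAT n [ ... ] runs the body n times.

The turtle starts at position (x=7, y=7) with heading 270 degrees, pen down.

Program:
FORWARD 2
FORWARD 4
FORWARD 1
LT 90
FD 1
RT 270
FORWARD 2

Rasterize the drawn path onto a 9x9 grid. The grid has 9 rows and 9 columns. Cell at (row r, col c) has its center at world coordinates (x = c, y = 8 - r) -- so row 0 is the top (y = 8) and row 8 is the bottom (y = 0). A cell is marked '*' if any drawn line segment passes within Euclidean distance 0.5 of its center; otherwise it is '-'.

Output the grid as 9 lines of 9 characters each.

Answer: ---------
-------*-
-------*-
-------*-
-------*-
-------*-
-------**
-------**
-------**

Derivation:
Segment 0: (7,7) -> (7,5)
Segment 1: (7,5) -> (7,1)
Segment 2: (7,1) -> (7,0)
Segment 3: (7,0) -> (8,-0)
Segment 4: (8,-0) -> (8,2)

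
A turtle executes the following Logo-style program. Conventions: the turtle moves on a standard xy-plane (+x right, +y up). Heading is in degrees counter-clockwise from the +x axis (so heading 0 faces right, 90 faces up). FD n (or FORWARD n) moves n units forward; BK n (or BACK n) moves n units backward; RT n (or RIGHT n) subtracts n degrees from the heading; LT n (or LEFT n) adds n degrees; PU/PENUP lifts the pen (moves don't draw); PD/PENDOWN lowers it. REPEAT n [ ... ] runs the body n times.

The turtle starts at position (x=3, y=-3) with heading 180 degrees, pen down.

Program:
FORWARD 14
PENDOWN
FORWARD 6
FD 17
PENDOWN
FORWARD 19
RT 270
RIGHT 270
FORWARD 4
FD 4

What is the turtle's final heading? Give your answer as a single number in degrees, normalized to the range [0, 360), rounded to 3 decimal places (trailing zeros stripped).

Executing turtle program step by step:
Start: pos=(3,-3), heading=180, pen down
FD 14: (3,-3) -> (-11,-3) [heading=180, draw]
PD: pen down
FD 6: (-11,-3) -> (-17,-3) [heading=180, draw]
FD 17: (-17,-3) -> (-34,-3) [heading=180, draw]
PD: pen down
FD 19: (-34,-3) -> (-53,-3) [heading=180, draw]
RT 270: heading 180 -> 270
RT 270: heading 270 -> 0
FD 4: (-53,-3) -> (-49,-3) [heading=0, draw]
FD 4: (-49,-3) -> (-45,-3) [heading=0, draw]
Final: pos=(-45,-3), heading=0, 6 segment(s) drawn

Answer: 0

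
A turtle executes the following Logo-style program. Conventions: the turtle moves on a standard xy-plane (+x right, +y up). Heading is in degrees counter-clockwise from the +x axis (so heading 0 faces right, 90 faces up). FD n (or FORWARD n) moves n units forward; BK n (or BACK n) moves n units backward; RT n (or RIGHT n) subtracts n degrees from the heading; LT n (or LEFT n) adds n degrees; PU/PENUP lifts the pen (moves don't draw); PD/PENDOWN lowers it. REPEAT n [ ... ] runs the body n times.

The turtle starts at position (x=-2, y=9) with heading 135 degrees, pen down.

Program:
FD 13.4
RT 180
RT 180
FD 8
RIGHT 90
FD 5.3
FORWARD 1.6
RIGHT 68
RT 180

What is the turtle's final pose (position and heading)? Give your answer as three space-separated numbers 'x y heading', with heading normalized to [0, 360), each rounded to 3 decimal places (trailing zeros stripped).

Answer: -12.253 29.011 157

Derivation:
Executing turtle program step by step:
Start: pos=(-2,9), heading=135, pen down
FD 13.4: (-2,9) -> (-11.475,18.475) [heading=135, draw]
RT 180: heading 135 -> 315
RT 180: heading 315 -> 135
FD 8: (-11.475,18.475) -> (-17.132,24.132) [heading=135, draw]
RT 90: heading 135 -> 45
FD 5.3: (-17.132,24.132) -> (-13.384,27.88) [heading=45, draw]
FD 1.6: (-13.384,27.88) -> (-12.253,29.011) [heading=45, draw]
RT 68: heading 45 -> 337
RT 180: heading 337 -> 157
Final: pos=(-12.253,29.011), heading=157, 4 segment(s) drawn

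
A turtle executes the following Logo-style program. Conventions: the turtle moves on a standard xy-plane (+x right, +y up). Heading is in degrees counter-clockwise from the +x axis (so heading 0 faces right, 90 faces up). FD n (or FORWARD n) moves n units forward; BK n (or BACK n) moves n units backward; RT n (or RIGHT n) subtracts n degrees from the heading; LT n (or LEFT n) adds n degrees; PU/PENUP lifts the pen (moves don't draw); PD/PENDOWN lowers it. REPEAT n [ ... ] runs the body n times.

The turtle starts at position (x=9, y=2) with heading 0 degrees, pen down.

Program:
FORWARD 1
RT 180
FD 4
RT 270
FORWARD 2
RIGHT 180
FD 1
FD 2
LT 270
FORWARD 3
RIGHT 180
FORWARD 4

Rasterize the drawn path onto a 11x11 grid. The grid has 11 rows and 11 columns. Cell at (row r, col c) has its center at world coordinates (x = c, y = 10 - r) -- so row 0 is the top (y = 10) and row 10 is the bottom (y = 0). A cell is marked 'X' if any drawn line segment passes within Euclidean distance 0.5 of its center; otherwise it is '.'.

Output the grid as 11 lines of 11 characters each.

Answer: ...........
...........
...........
...........
...........
...........
...........
.....XXXXX.
......XXXXX
......X....
......X....

Derivation:
Segment 0: (9,2) -> (10,2)
Segment 1: (10,2) -> (6,2)
Segment 2: (6,2) -> (6,-0)
Segment 3: (6,-0) -> (6,1)
Segment 4: (6,1) -> (6,3)
Segment 5: (6,3) -> (9,3)
Segment 6: (9,3) -> (5,3)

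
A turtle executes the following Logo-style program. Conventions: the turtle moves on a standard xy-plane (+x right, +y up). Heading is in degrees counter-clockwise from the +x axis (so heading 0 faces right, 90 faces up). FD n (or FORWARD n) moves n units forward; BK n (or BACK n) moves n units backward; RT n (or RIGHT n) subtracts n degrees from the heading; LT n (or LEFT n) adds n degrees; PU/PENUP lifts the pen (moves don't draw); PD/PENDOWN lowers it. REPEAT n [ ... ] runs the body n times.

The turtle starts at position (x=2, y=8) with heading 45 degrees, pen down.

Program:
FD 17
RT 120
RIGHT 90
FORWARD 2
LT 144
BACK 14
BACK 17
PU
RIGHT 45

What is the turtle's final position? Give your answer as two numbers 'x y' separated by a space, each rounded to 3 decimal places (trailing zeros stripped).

Executing turtle program step by step:
Start: pos=(2,8), heading=45, pen down
FD 17: (2,8) -> (14.021,20.021) [heading=45, draw]
RT 120: heading 45 -> 285
RT 90: heading 285 -> 195
FD 2: (14.021,20.021) -> (12.089,19.503) [heading=195, draw]
LT 144: heading 195 -> 339
BK 14: (12.089,19.503) -> (-0.981,24.52) [heading=339, draw]
BK 17: (-0.981,24.52) -> (-16.852,30.613) [heading=339, draw]
PU: pen up
RT 45: heading 339 -> 294
Final: pos=(-16.852,30.613), heading=294, 4 segment(s) drawn

Answer: -16.852 30.613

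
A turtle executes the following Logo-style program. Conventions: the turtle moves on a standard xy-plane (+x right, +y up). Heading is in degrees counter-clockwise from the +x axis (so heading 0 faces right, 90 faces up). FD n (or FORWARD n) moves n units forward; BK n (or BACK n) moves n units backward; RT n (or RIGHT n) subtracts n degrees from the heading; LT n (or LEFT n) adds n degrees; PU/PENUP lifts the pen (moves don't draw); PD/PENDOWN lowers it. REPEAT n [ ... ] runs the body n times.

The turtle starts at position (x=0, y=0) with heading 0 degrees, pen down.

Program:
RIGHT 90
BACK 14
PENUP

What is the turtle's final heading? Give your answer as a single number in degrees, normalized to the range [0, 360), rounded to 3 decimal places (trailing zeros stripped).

Answer: 270

Derivation:
Executing turtle program step by step:
Start: pos=(0,0), heading=0, pen down
RT 90: heading 0 -> 270
BK 14: (0,0) -> (0,14) [heading=270, draw]
PU: pen up
Final: pos=(0,14), heading=270, 1 segment(s) drawn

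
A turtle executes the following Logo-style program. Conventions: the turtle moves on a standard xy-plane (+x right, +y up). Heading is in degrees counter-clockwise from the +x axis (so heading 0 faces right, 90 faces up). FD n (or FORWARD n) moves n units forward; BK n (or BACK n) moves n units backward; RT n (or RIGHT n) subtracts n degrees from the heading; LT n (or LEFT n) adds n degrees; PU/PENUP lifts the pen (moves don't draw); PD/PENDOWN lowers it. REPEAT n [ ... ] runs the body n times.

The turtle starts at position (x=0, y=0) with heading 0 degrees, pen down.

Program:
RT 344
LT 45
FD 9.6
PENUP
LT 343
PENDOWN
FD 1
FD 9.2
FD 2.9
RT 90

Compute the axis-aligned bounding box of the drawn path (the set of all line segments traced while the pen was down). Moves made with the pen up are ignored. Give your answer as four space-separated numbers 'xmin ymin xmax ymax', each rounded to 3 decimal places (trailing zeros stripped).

Executing turtle program step by step:
Start: pos=(0,0), heading=0, pen down
RT 344: heading 0 -> 16
LT 45: heading 16 -> 61
FD 9.6: (0,0) -> (4.654,8.396) [heading=61, draw]
PU: pen up
LT 343: heading 61 -> 44
PD: pen down
FD 1: (4.654,8.396) -> (5.374,9.091) [heading=44, draw]
FD 9.2: (5.374,9.091) -> (11.991,15.482) [heading=44, draw]
FD 2.9: (11.991,15.482) -> (14.078,17.496) [heading=44, draw]
RT 90: heading 44 -> 314
Final: pos=(14.078,17.496), heading=314, 4 segment(s) drawn

Segment endpoints: x in {0, 4.654, 5.374, 11.991, 14.078}, y in {0, 8.396, 9.091, 15.482, 17.496}
xmin=0, ymin=0, xmax=14.078, ymax=17.496

Answer: 0 0 14.078 17.496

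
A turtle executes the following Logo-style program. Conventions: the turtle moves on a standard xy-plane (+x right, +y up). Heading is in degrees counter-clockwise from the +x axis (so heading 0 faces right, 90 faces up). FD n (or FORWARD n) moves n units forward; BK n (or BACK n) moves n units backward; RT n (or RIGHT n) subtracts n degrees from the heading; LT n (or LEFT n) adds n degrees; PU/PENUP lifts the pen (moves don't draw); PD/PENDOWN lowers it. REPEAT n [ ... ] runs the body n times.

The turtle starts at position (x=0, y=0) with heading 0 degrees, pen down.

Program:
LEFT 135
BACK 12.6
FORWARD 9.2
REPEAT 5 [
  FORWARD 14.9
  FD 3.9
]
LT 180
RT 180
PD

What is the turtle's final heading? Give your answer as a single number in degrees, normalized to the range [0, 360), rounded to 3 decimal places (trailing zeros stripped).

Executing turtle program step by step:
Start: pos=(0,0), heading=0, pen down
LT 135: heading 0 -> 135
BK 12.6: (0,0) -> (8.91,-8.91) [heading=135, draw]
FD 9.2: (8.91,-8.91) -> (2.404,-2.404) [heading=135, draw]
REPEAT 5 [
  -- iteration 1/5 --
  FD 14.9: (2.404,-2.404) -> (-8.132,8.132) [heading=135, draw]
  FD 3.9: (-8.132,8.132) -> (-10.889,10.889) [heading=135, draw]
  -- iteration 2/5 --
  FD 14.9: (-10.889,10.889) -> (-21.425,21.425) [heading=135, draw]
  FD 3.9: (-21.425,21.425) -> (-24.183,24.183) [heading=135, draw]
  -- iteration 3/5 --
  FD 14.9: (-24.183,24.183) -> (-34.719,34.719) [heading=135, draw]
  FD 3.9: (-34.719,34.719) -> (-37.477,37.477) [heading=135, draw]
  -- iteration 4/5 --
  FD 14.9: (-37.477,37.477) -> (-48.013,48.013) [heading=135, draw]
  FD 3.9: (-48.013,48.013) -> (-50.77,50.77) [heading=135, draw]
  -- iteration 5/5 --
  FD 14.9: (-50.77,50.77) -> (-61.306,61.306) [heading=135, draw]
  FD 3.9: (-61.306,61.306) -> (-64.064,64.064) [heading=135, draw]
]
LT 180: heading 135 -> 315
RT 180: heading 315 -> 135
PD: pen down
Final: pos=(-64.064,64.064), heading=135, 12 segment(s) drawn

Answer: 135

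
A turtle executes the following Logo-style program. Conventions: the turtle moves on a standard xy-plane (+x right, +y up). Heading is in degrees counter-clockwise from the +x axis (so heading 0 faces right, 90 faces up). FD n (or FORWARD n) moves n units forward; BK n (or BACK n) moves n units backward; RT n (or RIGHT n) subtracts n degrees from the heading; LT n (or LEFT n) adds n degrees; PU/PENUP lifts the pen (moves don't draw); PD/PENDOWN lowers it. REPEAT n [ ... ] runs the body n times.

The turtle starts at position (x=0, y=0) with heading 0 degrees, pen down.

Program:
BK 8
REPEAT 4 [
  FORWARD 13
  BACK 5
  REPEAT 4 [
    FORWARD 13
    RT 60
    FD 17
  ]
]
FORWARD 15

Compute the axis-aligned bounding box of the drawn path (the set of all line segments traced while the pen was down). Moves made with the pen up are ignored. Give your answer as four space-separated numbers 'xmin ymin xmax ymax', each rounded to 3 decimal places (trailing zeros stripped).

Executing turtle program step by step:
Start: pos=(0,0), heading=0, pen down
BK 8: (0,0) -> (-8,0) [heading=0, draw]
REPEAT 4 [
  -- iteration 1/4 --
  FD 13: (-8,0) -> (5,0) [heading=0, draw]
  BK 5: (5,0) -> (0,0) [heading=0, draw]
  REPEAT 4 [
    -- iteration 1/4 --
    FD 13: (0,0) -> (13,0) [heading=0, draw]
    RT 60: heading 0 -> 300
    FD 17: (13,0) -> (21.5,-14.722) [heading=300, draw]
    -- iteration 2/4 --
    FD 13: (21.5,-14.722) -> (28,-25.981) [heading=300, draw]
    RT 60: heading 300 -> 240
    FD 17: (28,-25.981) -> (19.5,-40.703) [heading=240, draw]
    -- iteration 3/4 --
    FD 13: (19.5,-40.703) -> (13,-51.962) [heading=240, draw]
    RT 60: heading 240 -> 180
    FD 17: (13,-51.962) -> (-4,-51.962) [heading=180, draw]
    -- iteration 4/4 --
    FD 13: (-4,-51.962) -> (-17,-51.962) [heading=180, draw]
    RT 60: heading 180 -> 120
    FD 17: (-17,-51.962) -> (-25.5,-37.239) [heading=120, draw]
  ]
  -- iteration 2/4 --
  FD 13: (-25.5,-37.239) -> (-32,-25.981) [heading=120, draw]
  BK 5: (-32,-25.981) -> (-29.5,-30.311) [heading=120, draw]
  REPEAT 4 [
    -- iteration 1/4 --
    FD 13: (-29.5,-30.311) -> (-36,-19.053) [heading=120, draw]
    RT 60: heading 120 -> 60
    FD 17: (-36,-19.053) -> (-27.5,-4.33) [heading=60, draw]
    -- iteration 2/4 --
    FD 13: (-27.5,-4.33) -> (-21,6.928) [heading=60, draw]
    RT 60: heading 60 -> 0
    FD 17: (-21,6.928) -> (-4,6.928) [heading=0, draw]
    -- iteration 3/4 --
    FD 13: (-4,6.928) -> (9,6.928) [heading=0, draw]
    RT 60: heading 0 -> 300
    FD 17: (9,6.928) -> (17.5,-7.794) [heading=300, draw]
    -- iteration 4/4 --
    FD 13: (17.5,-7.794) -> (24,-19.053) [heading=300, draw]
    RT 60: heading 300 -> 240
    FD 17: (24,-19.053) -> (15.5,-33.775) [heading=240, draw]
  ]
  -- iteration 3/4 --
  FD 13: (15.5,-33.775) -> (9,-45.033) [heading=240, draw]
  BK 5: (9,-45.033) -> (11.5,-40.703) [heading=240, draw]
  REPEAT 4 [
    -- iteration 1/4 --
    FD 13: (11.5,-40.703) -> (5,-51.962) [heading=240, draw]
    RT 60: heading 240 -> 180
    FD 17: (5,-51.962) -> (-12,-51.962) [heading=180, draw]
    -- iteration 2/4 --
    FD 13: (-12,-51.962) -> (-25,-51.962) [heading=180, draw]
    RT 60: heading 180 -> 120
    FD 17: (-25,-51.962) -> (-33.5,-37.239) [heading=120, draw]
    -- iteration 3/4 --
    FD 13: (-33.5,-37.239) -> (-40,-25.981) [heading=120, draw]
    RT 60: heading 120 -> 60
    FD 17: (-40,-25.981) -> (-31.5,-11.258) [heading=60, draw]
    -- iteration 4/4 --
    FD 13: (-31.5,-11.258) -> (-25,0) [heading=60, draw]
    RT 60: heading 60 -> 0
    FD 17: (-25,0) -> (-8,0) [heading=0, draw]
  ]
  -- iteration 4/4 --
  FD 13: (-8,0) -> (5,0) [heading=0, draw]
  BK 5: (5,0) -> (0,0) [heading=0, draw]
  REPEAT 4 [
    -- iteration 1/4 --
    FD 13: (0,0) -> (13,0) [heading=0, draw]
    RT 60: heading 0 -> 300
    FD 17: (13,0) -> (21.5,-14.722) [heading=300, draw]
    -- iteration 2/4 --
    FD 13: (21.5,-14.722) -> (28,-25.981) [heading=300, draw]
    RT 60: heading 300 -> 240
    FD 17: (28,-25.981) -> (19.5,-40.703) [heading=240, draw]
    -- iteration 3/4 --
    FD 13: (19.5,-40.703) -> (13,-51.962) [heading=240, draw]
    RT 60: heading 240 -> 180
    FD 17: (13,-51.962) -> (-4,-51.962) [heading=180, draw]
    -- iteration 4/4 --
    FD 13: (-4,-51.962) -> (-17,-51.962) [heading=180, draw]
    RT 60: heading 180 -> 120
    FD 17: (-17,-51.962) -> (-25.5,-37.239) [heading=120, draw]
  ]
]
FD 15: (-25.5,-37.239) -> (-33,-24.249) [heading=120, draw]
Final: pos=(-33,-24.249), heading=120, 42 segment(s) drawn

Segment endpoints: x in {-40, -36, -33.5, -33, -32, -31.5, -29.5, -27.5, -25.5, -25.5, -25, -25, -21, -17, -17, -12, -8, -8, -4, -4, -4, 0, 0, 5, 5, 5, 9, 9, 11.5, 13, 13, 13, 13, 15.5, 17.5, 19.5, 19.5, 21.5, 21.5, 24, 28, 28}, y in {-51.962, -51.962, -51.962, -51.962, -51.962, -51.962, -51.962, -45.033, -40.703, -40.703, -40.703, -37.239, -37.239, -37.239, -33.775, -30.311, -25.981, -25.981, -25.981, -25.981, -24.249, -19.053, -14.722, -14.722, -11.258, -7.794, -4.33, 0, 0, 0, 0, 0, 0, 6.928, 6.928, 6.928}
xmin=-40, ymin=-51.962, xmax=28, ymax=6.928

Answer: -40 -51.962 28 6.928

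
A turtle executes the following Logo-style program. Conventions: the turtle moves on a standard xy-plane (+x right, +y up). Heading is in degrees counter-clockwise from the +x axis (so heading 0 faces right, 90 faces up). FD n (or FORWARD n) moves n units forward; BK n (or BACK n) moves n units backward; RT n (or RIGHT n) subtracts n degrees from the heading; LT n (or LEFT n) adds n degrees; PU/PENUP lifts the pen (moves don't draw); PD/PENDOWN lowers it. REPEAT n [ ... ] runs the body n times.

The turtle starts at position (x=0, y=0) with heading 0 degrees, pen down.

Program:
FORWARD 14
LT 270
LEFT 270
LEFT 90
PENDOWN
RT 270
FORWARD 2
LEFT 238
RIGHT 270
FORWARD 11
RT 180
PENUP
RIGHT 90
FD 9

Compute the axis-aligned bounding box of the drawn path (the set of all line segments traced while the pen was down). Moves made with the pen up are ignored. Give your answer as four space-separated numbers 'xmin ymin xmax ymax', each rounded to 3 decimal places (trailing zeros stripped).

Answer: 0 -5.829 25.329 0

Derivation:
Executing turtle program step by step:
Start: pos=(0,0), heading=0, pen down
FD 14: (0,0) -> (14,0) [heading=0, draw]
LT 270: heading 0 -> 270
LT 270: heading 270 -> 180
LT 90: heading 180 -> 270
PD: pen down
RT 270: heading 270 -> 0
FD 2: (14,0) -> (16,0) [heading=0, draw]
LT 238: heading 0 -> 238
RT 270: heading 238 -> 328
FD 11: (16,0) -> (25.329,-5.829) [heading=328, draw]
RT 180: heading 328 -> 148
PU: pen up
RT 90: heading 148 -> 58
FD 9: (25.329,-5.829) -> (30.098,1.803) [heading=58, move]
Final: pos=(30.098,1.803), heading=58, 3 segment(s) drawn

Segment endpoints: x in {0, 14, 16, 25.329}, y in {-5.829, 0, 0}
xmin=0, ymin=-5.829, xmax=25.329, ymax=0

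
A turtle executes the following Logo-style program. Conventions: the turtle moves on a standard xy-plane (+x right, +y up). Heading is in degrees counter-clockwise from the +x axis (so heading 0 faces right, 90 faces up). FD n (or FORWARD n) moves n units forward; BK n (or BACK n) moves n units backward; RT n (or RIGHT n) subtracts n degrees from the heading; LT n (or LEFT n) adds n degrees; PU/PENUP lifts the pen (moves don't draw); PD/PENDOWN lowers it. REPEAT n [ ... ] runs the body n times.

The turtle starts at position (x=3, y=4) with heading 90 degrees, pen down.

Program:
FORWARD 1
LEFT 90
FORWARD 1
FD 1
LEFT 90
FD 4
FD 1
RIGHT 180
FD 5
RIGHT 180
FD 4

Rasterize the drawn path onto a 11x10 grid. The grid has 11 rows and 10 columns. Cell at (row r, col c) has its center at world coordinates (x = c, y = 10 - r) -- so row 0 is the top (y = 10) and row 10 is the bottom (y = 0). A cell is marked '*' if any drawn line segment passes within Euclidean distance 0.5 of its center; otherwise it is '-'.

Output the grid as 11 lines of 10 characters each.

Segment 0: (3,4) -> (3,5)
Segment 1: (3,5) -> (2,5)
Segment 2: (2,5) -> (1,5)
Segment 3: (1,5) -> (1,1)
Segment 4: (1,1) -> (1,0)
Segment 5: (1,0) -> (1,5)
Segment 6: (1,5) -> (1,1)

Answer: ----------
----------
----------
----------
----------
-***------
-*-*------
-*--------
-*--------
-*--------
-*--------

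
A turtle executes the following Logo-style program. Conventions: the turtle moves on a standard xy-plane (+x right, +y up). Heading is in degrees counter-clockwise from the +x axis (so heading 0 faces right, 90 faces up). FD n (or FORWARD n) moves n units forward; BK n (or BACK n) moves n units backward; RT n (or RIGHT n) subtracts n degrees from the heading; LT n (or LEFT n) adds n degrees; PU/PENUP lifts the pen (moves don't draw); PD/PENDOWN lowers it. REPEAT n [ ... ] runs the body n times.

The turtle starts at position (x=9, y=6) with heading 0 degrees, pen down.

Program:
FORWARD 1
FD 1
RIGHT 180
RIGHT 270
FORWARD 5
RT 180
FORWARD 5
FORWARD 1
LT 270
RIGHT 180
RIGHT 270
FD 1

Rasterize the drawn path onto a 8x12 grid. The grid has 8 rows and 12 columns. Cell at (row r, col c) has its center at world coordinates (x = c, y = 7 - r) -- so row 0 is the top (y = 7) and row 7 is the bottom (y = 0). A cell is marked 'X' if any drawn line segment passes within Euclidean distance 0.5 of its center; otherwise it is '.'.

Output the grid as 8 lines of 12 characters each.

Answer: ...........X
.........XXX
...........X
...........X
...........X
...........X
...........X
............

Derivation:
Segment 0: (9,6) -> (10,6)
Segment 1: (10,6) -> (11,6)
Segment 2: (11,6) -> (11,1)
Segment 3: (11,1) -> (11,6)
Segment 4: (11,6) -> (11,7)
Segment 5: (11,7) -> (11,6)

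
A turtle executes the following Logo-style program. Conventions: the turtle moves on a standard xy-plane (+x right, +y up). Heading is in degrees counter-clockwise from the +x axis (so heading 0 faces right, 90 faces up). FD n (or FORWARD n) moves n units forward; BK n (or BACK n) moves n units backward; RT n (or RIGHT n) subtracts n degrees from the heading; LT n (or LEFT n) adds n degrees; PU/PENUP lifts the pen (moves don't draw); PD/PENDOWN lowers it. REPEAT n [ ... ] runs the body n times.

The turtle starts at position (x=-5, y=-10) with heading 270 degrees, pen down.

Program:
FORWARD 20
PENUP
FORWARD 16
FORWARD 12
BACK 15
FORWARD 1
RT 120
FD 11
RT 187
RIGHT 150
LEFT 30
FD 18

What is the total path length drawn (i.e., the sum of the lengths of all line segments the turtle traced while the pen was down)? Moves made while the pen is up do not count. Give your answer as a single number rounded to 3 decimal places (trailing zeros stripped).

Executing turtle program step by step:
Start: pos=(-5,-10), heading=270, pen down
FD 20: (-5,-10) -> (-5,-30) [heading=270, draw]
PU: pen up
FD 16: (-5,-30) -> (-5,-46) [heading=270, move]
FD 12: (-5,-46) -> (-5,-58) [heading=270, move]
BK 15: (-5,-58) -> (-5,-43) [heading=270, move]
FD 1: (-5,-43) -> (-5,-44) [heading=270, move]
RT 120: heading 270 -> 150
FD 11: (-5,-44) -> (-14.526,-38.5) [heading=150, move]
RT 187: heading 150 -> 323
RT 150: heading 323 -> 173
LT 30: heading 173 -> 203
FD 18: (-14.526,-38.5) -> (-31.095,-45.533) [heading=203, move]
Final: pos=(-31.095,-45.533), heading=203, 1 segment(s) drawn

Segment lengths:
  seg 1: (-5,-10) -> (-5,-30), length = 20
Total = 20

Answer: 20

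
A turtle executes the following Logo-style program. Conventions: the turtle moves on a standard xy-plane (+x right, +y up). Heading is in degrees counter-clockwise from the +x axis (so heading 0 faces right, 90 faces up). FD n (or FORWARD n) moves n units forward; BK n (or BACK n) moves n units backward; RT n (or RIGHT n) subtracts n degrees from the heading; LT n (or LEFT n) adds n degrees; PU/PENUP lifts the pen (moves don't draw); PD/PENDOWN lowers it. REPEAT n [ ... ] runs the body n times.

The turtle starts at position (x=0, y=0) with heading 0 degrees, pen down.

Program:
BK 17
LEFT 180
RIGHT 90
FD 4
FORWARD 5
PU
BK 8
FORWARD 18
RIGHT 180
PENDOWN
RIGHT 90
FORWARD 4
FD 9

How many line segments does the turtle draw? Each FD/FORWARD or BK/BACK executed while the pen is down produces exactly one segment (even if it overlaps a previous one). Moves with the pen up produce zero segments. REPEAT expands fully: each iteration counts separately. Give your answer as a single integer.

Answer: 5

Derivation:
Executing turtle program step by step:
Start: pos=(0,0), heading=0, pen down
BK 17: (0,0) -> (-17,0) [heading=0, draw]
LT 180: heading 0 -> 180
RT 90: heading 180 -> 90
FD 4: (-17,0) -> (-17,4) [heading=90, draw]
FD 5: (-17,4) -> (-17,9) [heading=90, draw]
PU: pen up
BK 8: (-17,9) -> (-17,1) [heading=90, move]
FD 18: (-17,1) -> (-17,19) [heading=90, move]
RT 180: heading 90 -> 270
PD: pen down
RT 90: heading 270 -> 180
FD 4: (-17,19) -> (-21,19) [heading=180, draw]
FD 9: (-21,19) -> (-30,19) [heading=180, draw]
Final: pos=(-30,19), heading=180, 5 segment(s) drawn
Segments drawn: 5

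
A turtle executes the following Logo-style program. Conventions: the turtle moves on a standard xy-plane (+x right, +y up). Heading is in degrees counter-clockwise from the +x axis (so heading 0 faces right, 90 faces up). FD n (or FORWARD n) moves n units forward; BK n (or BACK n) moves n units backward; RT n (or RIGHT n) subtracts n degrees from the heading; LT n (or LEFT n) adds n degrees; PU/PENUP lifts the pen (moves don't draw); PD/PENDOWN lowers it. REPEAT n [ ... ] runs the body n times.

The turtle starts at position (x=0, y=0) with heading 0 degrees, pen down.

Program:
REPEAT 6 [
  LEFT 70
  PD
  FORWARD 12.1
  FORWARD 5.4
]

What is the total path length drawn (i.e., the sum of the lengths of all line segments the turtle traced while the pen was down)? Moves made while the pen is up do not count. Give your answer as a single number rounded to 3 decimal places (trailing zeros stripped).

Executing turtle program step by step:
Start: pos=(0,0), heading=0, pen down
REPEAT 6 [
  -- iteration 1/6 --
  LT 70: heading 0 -> 70
  PD: pen down
  FD 12.1: (0,0) -> (4.138,11.37) [heading=70, draw]
  FD 5.4: (4.138,11.37) -> (5.985,16.445) [heading=70, draw]
  -- iteration 2/6 --
  LT 70: heading 70 -> 140
  PD: pen down
  FD 12.1: (5.985,16.445) -> (-3.284,24.222) [heading=140, draw]
  FD 5.4: (-3.284,24.222) -> (-7.42,27.693) [heading=140, draw]
  -- iteration 3/6 --
  LT 70: heading 140 -> 210
  PD: pen down
  FD 12.1: (-7.42,27.693) -> (-17.899,21.643) [heading=210, draw]
  FD 5.4: (-17.899,21.643) -> (-22.576,18.943) [heading=210, draw]
  -- iteration 4/6 --
  LT 70: heading 210 -> 280
  PD: pen down
  FD 12.1: (-22.576,18.943) -> (-20.475,7.027) [heading=280, draw]
  FD 5.4: (-20.475,7.027) -> (-19.537,1.709) [heading=280, draw]
  -- iteration 5/6 --
  LT 70: heading 280 -> 350
  PD: pen down
  FD 12.1: (-19.537,1.709) -> (-7.621,-0.392) [heading=350, draw]
  FD 5.4: (-7.621,-0.392) -> (-2.303,-1.33) [heading=350, draw]
  -- iteration 6/6 --
  LT 70: heading 350 -> 60
  PD: pen down
  FD 12.1: (-2.303,-1.33) -> (3.747,9.149) [heading=60, draw]
  FD 5.4: (3.747,9.149) -> (6.447,13.826) [heading=60, draw]
]
Final: pos=(6.447,13.826), heading=60, 12 segment(s) drawn

Segment lengths:
  seg 1: (0,0) -> (4.138,11.37), length = 12.1
  seg 2: (4.138,11.37) -> (5.985,16.445), length = 5.4
  seg 3: (5.985,16.445) -> (-3.284,24.222), length = 12.1
  seg 4: (-3.284,24.222) -> (-7.42,27.693), length = 5.4
  seg 5: (-7.42,27.693) -> (-17.899,21.643), length = 12.1
  seg 6: (-17.899,21.643) -> (-22.576,18.943), length = 5.4
  seg 7: (-22.576,18.943) -> (-20.475,7.027), length = 12.1
  seg 8: (-20.475,7.027) -> (-19.537,1.709), length = 5.4
  seg 9: (-19.537,1.709) -> (-7.621,-0.392), length = 12.1
  seg 10: (-7.621,-0.392) -> (-2.303,-1.33), length = 5.4
  seg 11: (-2.303,-1.33) -> (3.747,9.149), length = 12.1
  seg 12: (3.747,9.149) -> (6.447,13.826), length = 5.4
Total = 105

Answer: 105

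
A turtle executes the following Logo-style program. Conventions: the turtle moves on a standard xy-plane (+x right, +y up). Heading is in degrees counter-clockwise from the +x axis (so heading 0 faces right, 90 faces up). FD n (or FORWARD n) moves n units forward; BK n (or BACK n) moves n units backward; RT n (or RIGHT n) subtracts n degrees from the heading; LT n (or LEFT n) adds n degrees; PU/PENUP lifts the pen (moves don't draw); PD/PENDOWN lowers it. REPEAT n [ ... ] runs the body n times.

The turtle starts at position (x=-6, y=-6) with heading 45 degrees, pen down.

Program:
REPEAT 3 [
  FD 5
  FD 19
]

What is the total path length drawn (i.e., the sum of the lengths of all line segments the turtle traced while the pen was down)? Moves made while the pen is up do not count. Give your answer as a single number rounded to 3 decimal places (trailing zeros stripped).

Answer: 72

Derivation:
Executing turtle program step by step:
Start: pos=(-6,-6), heading=45, pen down
REPEAT 3 [
  -- iteration 1/3 --
  FD 5: (-6,-6) -> (-2.464,-2.464) [heading=45, draw]
  FD 19: (-2.464,-2.464) -> (10.971,10.971) [heading=45, draw]
  -- iteration 2/3 --
  FD 5: (10.971,10.971) -> (14.506,14.506) [heading=45, draw]
  FD 19: (14.506,14.506) -> (27.941,27.941) [heading=45, draw]
  -- iteration 3/3 --
  FD 5: (27.941,27.941) -> (31.477,31.477) [heading=45, draw]
  FD 19: (31.477,31.477) -> (44.912,44.912) [heading=45, draw]
]
Final: pos=(44.912,44.912), heading=45, 6 segment(s) drawn

Segment lengths:
  seg 1: (-6,-6) -> (-2.464,-2.464), length = 5
  seg 2: (-2.464,-2.464) -> (10.971,10.971), length = 19
  seg 3: (10.971,10.971) -> (14.506,14.506), length = 5
  seg 4: (14.506,14.506) -> (27.941,27.941), length = 19
  seg 5: (27.941,27.941) -> (31.477,31.477), length = 5
  seg 6: (31.477,31.477) -> (44.912,44.912), length = 19
Total = 72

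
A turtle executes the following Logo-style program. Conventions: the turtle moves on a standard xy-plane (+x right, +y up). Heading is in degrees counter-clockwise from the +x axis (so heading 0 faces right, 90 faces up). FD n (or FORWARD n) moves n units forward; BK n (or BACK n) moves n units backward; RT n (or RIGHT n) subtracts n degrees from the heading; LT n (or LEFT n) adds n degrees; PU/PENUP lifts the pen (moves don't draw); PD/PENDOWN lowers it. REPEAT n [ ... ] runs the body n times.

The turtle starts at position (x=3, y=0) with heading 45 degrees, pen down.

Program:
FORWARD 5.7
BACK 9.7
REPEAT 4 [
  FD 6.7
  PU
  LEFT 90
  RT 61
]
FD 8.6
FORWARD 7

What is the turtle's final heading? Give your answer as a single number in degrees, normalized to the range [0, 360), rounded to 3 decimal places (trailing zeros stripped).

Executing turtle program step by step:
Start: pos=(3,0), heading=45, pen down
FD 5.7: (3,0) -> (7.031,4.031) [heading=45, draw]
BK 9.7: (7.031,4.031) -> (0.172,-2.828) [heading=45, draw]
REPEAT 4 [
  -- iteration 1/4 --
  FD 6.7: (0.172,-2.828) -> (4.909,1.909) [heading=45, draw]
  PU: pen up
  LT 90: heading 45 -> 135
  RT 61: heading 135 -> 74
  -- iteration 2/4 --
  FD 6.7: (4.909,1.909) -> (6.756,8.35) [heading=74, move]
  PU: pen up
  LT 90: heading 74 -> 164
  RT 61: heading 164 -> 103
  -- iteration 3/4 --
  FD 6.7: (6.756,8.35) -> (5.249,14.878) [heading=103, move]
  PU: pen up
  LT 90: heading 103 -> 193
  RT 61: heading 193 -> 132
  -- iteration 4/4 --
  FD 6.7: (5.249,14.878) -> (0.766,19.857) [heading=132, move]
  PU: pen up
  LT 90: heading 132 -> 222
  RT 61: heading 222 -> 161
]
FD 8.6: (0.766,19.857) -> (-7.366,22.657) [heading=161, move]
FD 7: (-7.366,22.657) -> (-13.984,24.936) [heading=161, move]
Final: pos=(-13.984,24.936), heading=161, 3 segment(s) drawn

Answer: 161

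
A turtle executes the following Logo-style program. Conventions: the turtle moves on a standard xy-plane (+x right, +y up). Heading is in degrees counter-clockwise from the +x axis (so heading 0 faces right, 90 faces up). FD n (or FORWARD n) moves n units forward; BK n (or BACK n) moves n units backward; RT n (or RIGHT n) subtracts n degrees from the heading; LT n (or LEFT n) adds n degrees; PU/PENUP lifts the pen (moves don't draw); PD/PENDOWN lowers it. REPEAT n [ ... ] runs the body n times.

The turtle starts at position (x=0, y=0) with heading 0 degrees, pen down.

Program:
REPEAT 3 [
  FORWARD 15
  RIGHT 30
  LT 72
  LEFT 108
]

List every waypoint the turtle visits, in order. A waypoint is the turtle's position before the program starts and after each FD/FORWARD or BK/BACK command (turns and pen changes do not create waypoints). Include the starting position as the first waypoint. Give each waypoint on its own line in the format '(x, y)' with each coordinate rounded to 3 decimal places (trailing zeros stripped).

Answer: (0, 0)
(15, 0)
(2.01, 7.5)
(9.51, -5.49)

Derivation:
Executing turtle program step by step:
Start: pos=(0,0), heading=0, pen down
REPEAT 3 [
  -- iteration 1/3 --
  FD 15: (0,0) -> (15,0) [heading=0, draw]
  RT 30: heading 0 -> 330
  LT 72: heading 330 -> 42
  LT 108: heading 42 -> 150
  -- iteration 2/3 --
  FD 15: (15,0) -> (2.01,7.5) [heading=150, draw]
  RT 30: heading 150 -> 120
  LT 72: heading 120 -> 192
  LT 108: heading 192 -> 300
  -- iteration 3/3 --
  FD 15: (2.01,7.5) -> (9.51,-5.49) [heading=300, draw]
  RT 30: heading 300 -> 270
  LT 72: heading 270 -> 342
  LT 108: heading 342 -> 90
]
Final: pos=(9.51,-5.49), heading=90, 3 segment(s) drawn
Waypoints (4 total):
(0, 0)
(15, 0)
(2.01, 7.5)
(9.51, -5.49)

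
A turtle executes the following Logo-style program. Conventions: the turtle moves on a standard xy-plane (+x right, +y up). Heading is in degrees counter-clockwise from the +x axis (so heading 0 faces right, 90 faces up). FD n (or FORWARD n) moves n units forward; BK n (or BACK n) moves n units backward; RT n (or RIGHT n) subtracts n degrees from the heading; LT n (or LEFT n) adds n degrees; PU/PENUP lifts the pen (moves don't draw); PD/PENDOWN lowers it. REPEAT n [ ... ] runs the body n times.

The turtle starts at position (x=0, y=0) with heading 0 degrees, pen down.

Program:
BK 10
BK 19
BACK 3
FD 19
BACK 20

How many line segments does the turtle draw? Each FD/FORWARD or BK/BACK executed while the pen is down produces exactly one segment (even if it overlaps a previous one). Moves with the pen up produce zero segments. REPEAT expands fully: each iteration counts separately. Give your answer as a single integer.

Executing turtle program step by step:
Start: pos=(0,0), heading=0, pen down
BK 10: (0,0) -> (-10,0) [heading=0, draw]
BK 19: (-10,0) -> (-29,0) [heading=0, draw]
BK 3: (-29,0) -> (-32,0) [heading=0, draw]
FD 19: (-32,0) -> (-13,0) [heading=0, draw]
BK 20: (-13,0) -> (-33,0) [heading=0, draw]
Final: pos=(-33,0), heading=0, 5 segment(s) drawn
Segments drawn: 5

Answer: 5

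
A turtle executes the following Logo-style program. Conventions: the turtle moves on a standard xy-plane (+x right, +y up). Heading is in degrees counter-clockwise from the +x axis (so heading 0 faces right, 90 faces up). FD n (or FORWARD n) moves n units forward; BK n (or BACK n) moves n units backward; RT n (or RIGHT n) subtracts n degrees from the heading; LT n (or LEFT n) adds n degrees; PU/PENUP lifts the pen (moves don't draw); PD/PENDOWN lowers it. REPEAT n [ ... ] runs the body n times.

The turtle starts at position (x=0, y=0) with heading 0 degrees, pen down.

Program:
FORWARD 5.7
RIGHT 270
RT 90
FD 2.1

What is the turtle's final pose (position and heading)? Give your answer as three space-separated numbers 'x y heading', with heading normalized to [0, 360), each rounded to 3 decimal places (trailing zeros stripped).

Executing turtle program step by step:
Start: pos=(0,0), heading=0, pen down
FD 5.7: (0,0) -> (5.7,0) [heading=0, draw]
RT 270: heading 0 -> 90
RT 90: heading 90 -> 0
FD 2.1: (5.7,0) -> (7.8,0) [heading=0, draw]
Final: pos=(7.8,0), heading=0, 2 segment(s) drawn

Answer: 7.8 0 0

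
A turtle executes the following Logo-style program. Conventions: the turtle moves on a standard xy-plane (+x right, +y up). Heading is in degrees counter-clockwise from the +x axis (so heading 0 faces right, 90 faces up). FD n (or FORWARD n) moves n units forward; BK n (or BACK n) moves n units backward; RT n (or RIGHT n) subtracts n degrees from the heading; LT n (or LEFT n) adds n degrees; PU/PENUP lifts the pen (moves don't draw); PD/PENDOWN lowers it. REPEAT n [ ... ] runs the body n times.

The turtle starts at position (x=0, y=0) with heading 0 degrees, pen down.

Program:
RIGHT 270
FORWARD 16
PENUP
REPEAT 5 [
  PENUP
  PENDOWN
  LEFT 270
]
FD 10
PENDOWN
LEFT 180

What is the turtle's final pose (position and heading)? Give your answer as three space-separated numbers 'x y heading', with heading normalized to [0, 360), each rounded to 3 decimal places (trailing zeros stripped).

Executing turtle program step by step:
Start: pos=(0,0), heading=0, pen down
RT 270: heading 0 -> 90
FD 16: (0,0) -> (0,16) [heading=90, draw]
PU: pen up
REPEAT 5 [
  -- iteration 1/5 --
  PU: pen up
  PD: pen down
  LT 270: heading 90 -> 0
  -- iteration 2/5 --
  PU: pen up
  PD: pen down
  LT 270: heading 0 -> 270
  -- iteration 3/5 --
  PU: pen up
  PD: pen down
  LT 270: heading 270 -> 180
  -- iteration 4/5 --
  PU: pen up
  PD: pen down
  LT 270: heading 180 -> 90
  -- iteration 5/5 --
  PU: pen up
  PD: pen down
  LT 270: heading 90 -> 0
]
FD 10: (0,16) -> (10,16) [heading=0, draw]
PD: pen down
LT 180: heading 0 -> 180
Final: pos=(10,16), heading=180, 2 segment(s) drawn

Answer: 10 16 180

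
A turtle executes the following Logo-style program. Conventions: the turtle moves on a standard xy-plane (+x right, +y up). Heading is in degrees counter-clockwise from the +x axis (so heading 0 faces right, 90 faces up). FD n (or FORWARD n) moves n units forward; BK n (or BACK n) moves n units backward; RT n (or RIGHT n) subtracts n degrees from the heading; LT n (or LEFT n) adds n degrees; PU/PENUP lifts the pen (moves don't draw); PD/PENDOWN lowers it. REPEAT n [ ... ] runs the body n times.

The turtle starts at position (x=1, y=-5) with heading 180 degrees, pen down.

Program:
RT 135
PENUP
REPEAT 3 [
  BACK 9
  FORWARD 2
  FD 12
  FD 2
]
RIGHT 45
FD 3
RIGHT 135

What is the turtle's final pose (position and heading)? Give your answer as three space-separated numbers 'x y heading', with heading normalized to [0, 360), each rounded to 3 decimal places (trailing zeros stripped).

Answer: 18.849 9.849 225

Derivation:
Executing turtle program step by step:
Start: pos=(1,-5), heading=180, pen down
RT 135: heading 180 -> 45
PU: pen up
REPEAT 3 [
  -- iteration 1/3 --
  BK 9: (1,-5) -> (-5.364,-11.364) [heading=45, move]
  FD 2: (-5.364,-11.364) -> (-3.95,-9.95) [heading=45, move]
  FD 12: (-3.95,-9.95) -> (4.536,-1.464) [heading=45, move]
  FD 2: (4.536,-1.464) -> (5.95,-0.05) [heading=45, move]
  -- iteration 2/3 --
  BK 9: (5.95,-0.05) -> (-0.414,-6.414) [heading=45, move]
  FD 2: (-0.414,-6.414) -> (1,-5) [heading=45, move]
  FD 12: (1,-5) -> (9.485,3.485) [heading=45, move]
  FD 2: (9.485,3.485) -> (10.899,4.899) [heading=45, move]
  -- iteration 3/3 --
  BK 9: (10.899,4.899) -> (4.536,-1.464) [heading=45, move]
  FD 2: (4.536,-1.464) -> (5.95,-0.05) [heading=45, move]
  FD 12: (5.95,-0.05) -> (14.435,8.435) [heading=45, move]
  FD 2: (14.435,8.435) -> (15.849,9.849) [heading=45, move]
]
RT 45: heading 45 -> 0
FD 3: (15.849,9.849) -> (18.849,9.849) [heading=0, move]
RT 135: heading 0 -> 225
Final: pos=(18.849,9.849), heading=225, 0 segment(s) drawn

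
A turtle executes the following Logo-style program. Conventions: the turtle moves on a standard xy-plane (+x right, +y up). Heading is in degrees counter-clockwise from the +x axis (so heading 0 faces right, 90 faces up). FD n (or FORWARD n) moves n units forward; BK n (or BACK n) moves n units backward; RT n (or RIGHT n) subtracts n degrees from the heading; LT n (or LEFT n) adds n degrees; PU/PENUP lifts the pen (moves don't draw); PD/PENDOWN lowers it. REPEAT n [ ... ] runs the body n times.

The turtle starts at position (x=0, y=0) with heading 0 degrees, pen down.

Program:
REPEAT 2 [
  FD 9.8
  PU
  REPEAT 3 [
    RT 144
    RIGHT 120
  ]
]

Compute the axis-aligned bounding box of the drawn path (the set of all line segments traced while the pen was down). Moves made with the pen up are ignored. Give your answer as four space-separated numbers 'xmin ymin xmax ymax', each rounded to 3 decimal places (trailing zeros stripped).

Answer: 0 0 9.8 0

Derivation:
Executing turtle program step by step:
Start: pos=(0,0), heading=0, pen down
REPEAT 2 [
  -- iteration 1/2 --
  FD 9.8: (0,0) -> (9.8,0) [heading=0, draw]
  PU: pen up
  REPEAT 3 [
    -- iteration 1/3 --
    RT 144: heading 0 -> 216
    RT 120: heading 216 -> 96
    -- iteration 2/3 --
    RT 144: heading 96 -> 312
    RT 120: heading 312 -> 192
    -- iteration 3/3 --
    RT 144: heading 192 -> 48
    RT 120: heading 48 -> 288
  ]
  -- iteration 2/2 --
  FD 9.8: (9.8,0) -> (12.828,-9.32) [heading=288, move]
  PU: pen up
  REPEAT 3 [
    -- iteration 1/3 --
    RT 144: heading 288 -> 144
    RT 120: heading 144 -> 24
    -- iteration 2/3 --
    RT 144: heading 24 -> 240
    RT 120: heading 240 -> 120
    -- iteration 3/3 --
    RT 144: heading 120 -> 336
    RT 120: heading 336 -> 216
  ]
]
Final: pos=(12.828,-9.32), heading=216, 1 segment(s) drawn

Segment endpoints: x in {0, 9.8}, y in {0}
xmin=0, ymin=0, xmax=9.8, ymax=0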